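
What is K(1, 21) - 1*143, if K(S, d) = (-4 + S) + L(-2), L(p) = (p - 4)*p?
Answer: -134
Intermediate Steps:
L(p) = p*(-4 + p) (L(p) = (-4 + p)*p = p*(-4 + p))
K(S, d) = 8 + S (K(S, d) = (-4 + S) - 2*(-4 - 2) = (-4 + S) - 2*(-6) = (-4 + S) + 12 = 8 + S)
K(1, 21) - 1*143 = (8 + 1) - 1*143 = 9 - 143 = -134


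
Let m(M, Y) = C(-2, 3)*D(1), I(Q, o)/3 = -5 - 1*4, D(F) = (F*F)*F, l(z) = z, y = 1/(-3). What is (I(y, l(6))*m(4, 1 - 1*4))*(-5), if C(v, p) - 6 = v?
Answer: 540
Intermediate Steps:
y = -⅓ ≈ -0.33333
C(v, p) = 6 + v
D(F) = F³ (D(F) = F²*F = F³)
I(Q, o) = -27 (I(Q, o) = 3*(-5 - 1*4) = 3*(-5 - 4) = 3*(-9) = -27)
m(M, Y) = 4 (m(M, Y) = (6 - 2)*1³ = 4*1 = 4)
(I(y, l(6))*m(4, 1 - 1*4))*(-5) = -27*4*(-5) = -108*(-5) = 540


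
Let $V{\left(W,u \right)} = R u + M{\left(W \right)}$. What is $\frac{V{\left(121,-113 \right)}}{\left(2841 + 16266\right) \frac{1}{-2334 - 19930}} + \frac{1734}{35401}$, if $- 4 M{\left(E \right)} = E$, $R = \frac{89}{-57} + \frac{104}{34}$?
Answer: $\frac{13851404128808}{59585299353} \approx 232.46$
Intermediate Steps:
$R = \frac{1451}{969}$ ($R = 89 \left(- \frac{1}{57}\right) + 104 \cdot \frac{1}{34} = - \frac{89}{57} + \frac{52}{17} = \frac{1451}{969} \approx 1.4974$)
$M{\left(E \right)} = - \frac{E}{4}$
$V{\left(W,u \right)} = - \frac{W}{4} + \frac{1451 u}{969}$ ($V{\left(W,u \right)} = \frac{1451 u}{969} - \frac{W}{4} = - \frac{W}{4} + \frac{1451 u}{969}$)
$\frac{V{\left(121,-113 \right)}}{\left(2841 + 16266\right) \frac{1}{-2334 - 19930}} + \frac{1734}{35401} = \frac{\left(- \frac{1}{4}\right) 121 + \frac{1451}{969} \left(-113\right)}{\left(2841 + 16266\right) \frac{1}{-2334 - 19930}} + \frac{1734}{35401} = \frac{- \frac{121}{4} - \frac{163963}{969}}{19107 \frac{1}{-22264}} + 1734 \cdot \frac{1}{35401} = - \frac{773101}{3876 \cdot 19107 \left(- \frac{1}{22264}\right)} + \frac{1734}{35401} = - \frac{773101}{3876 \left(- \frac{1737}{2024}\right)} + \frac{1734}{35401} = \left(- \frac{773101}{3876}\right) \left(- \frac{2024}{1737}\right) + \frac{1734}{35401} = \frac{391189106}{1683153} + \frac{1734}{35401} = \frac{13851404128808}{59585299353}$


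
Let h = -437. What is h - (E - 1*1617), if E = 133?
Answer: 1047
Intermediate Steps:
h - (E - 1*1617) = -437 - (133 - 1*1617) = -437 - (133 - 1617) = -437 - 1*(-1484) = -437 + 1484 = 1047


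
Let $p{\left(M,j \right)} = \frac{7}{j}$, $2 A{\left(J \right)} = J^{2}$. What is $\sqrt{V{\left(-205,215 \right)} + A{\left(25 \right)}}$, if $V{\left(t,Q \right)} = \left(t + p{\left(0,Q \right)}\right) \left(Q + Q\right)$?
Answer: $\frac{i \sqrt{351294}}{2} \approx 296.35 i$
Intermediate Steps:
$A{\left(J \right)} = \frac{J^{2}}{2}$
$V{\left(t,Q \right)} = 2 Q \left(t + \frac{7}{Q}\right)$ ($V{\left(t,Q \right)} = \left(t + \frac{7}{Q}\right) \left(Q + Q\right) = \left(t + \frac{7}{Q}\right) 2 Q = 2 Q \left(t + \frac{7}{Q}\right)$)
$\sqrt{V{\left(-205,215 \right)} + A{\left(25 \right)}} = \sqrt{\left(14 + 2 \cdot 215 \left(-205\right)\right) + \frac{25^{2}}{2}} = \sqrt{\left(14 - 88150\right) + \frac{1}{2} \cdot 625} = \sqrt{-88136 + \frac{625}{2}} = \sqrt{- \frac{175647}{2}} = \frac{i \sqrt{351294}}{2}$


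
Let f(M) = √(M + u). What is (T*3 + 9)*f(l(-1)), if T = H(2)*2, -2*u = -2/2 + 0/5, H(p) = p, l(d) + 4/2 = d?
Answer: 21*I*√10/2 ≈ 33.204*I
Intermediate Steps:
l(d) = -2 + d
u = ½ (u = -(-2/2 + 0/5)/2 = -(-2*½ + 0*(⅕))/2 = -(-1 + 0)/2 = -½*(-1) = ½ ≈ 0.50000)
T = 4 (T = 2*2 = 4)
f(M) = √(½ + M) (f(M) = √(M + ½) = √(½ + M))
(T*3 + 9)*f(l(-1)) = (4*3 + 9)*(√(2 + 4*(-2 - 1))/2) = (12 + 9)*(√(2 + 4*(-3))/2) = 21*(√(2 - 12)/2) = 21*(√(-10)/2) = 21*((I*√10)/2) = 21*(I*√10/2) = 21*I*√10/2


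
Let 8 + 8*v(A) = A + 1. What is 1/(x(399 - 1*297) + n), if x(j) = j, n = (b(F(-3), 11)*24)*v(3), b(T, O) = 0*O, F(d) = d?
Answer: 1/102 ≈ 0.0098039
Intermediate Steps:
b(T, O) = 0
v(A) = -7/8 + A/8 (v(A) = -1 + (A + 1)/8 = -1 + (1 + A)/8 = -1 + (⅛ + A/8) = -7/8 + A/8)
n = 0 (n = (0*24)*(-7/8 + (⅛)*3) = 0*(-7/8 + 3/8) = 0*(-½) = 0)
1/(x(399 - 1*297) + n) = 1/((399 - 1*297) + 0) = 1/((399 - 297) + 0) = 1/(102 + 0) = 1/102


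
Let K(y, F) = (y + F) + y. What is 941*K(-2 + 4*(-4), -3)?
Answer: -36699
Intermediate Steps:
K(y, F) = F + 2*y (K(y, F) = (F + y) + y = F + 2*y)
941*K(-2 + 4*(-4), -3) = 941*(-3 + 2*(-2 + 4*(-4))) = 941*(-3 + 2*(-2 - 16)) = 941*(-3 + 2*(-18)) = 941*(-3 - 36) = 941*(-39) = -36699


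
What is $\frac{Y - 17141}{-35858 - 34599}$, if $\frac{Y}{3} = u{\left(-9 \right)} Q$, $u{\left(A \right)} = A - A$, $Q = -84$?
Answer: $\frac{17141}{70457} \approx 0.24328$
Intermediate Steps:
$u{\left(A \right)} = 0$
$Y = 0$ ($Y = 3 \cdot 0 \left(-84\right) = 3 \cdot 0 = 0$)
$\frac{Y - 17141}{-35858 - 34599} = \frac{0 - 17141}{-35858 - 34599} = - \frac{17141}{-70457} = \left(-17141\right) \left(- \frac{1}{70457}\right) = \frac{17141}{70457}$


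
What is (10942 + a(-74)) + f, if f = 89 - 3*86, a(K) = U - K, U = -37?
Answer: 10810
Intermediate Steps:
a(K) = -37 - K
f = -169 (f = 89 - 258 = -169)
(10942 + a(-74)) + f = (10942 + (-37 - 1*(-74))) - 169 = (10942 + (-37 + 74)) - 169 = (10942 + 37) - 169 = 10979 - 169 = 10810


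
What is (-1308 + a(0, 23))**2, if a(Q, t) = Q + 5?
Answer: 1697809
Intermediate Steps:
a(Q, t) = 5 + Q
(-1308 + a(0, 23))**2 = (-1308 + (5 + 0))**2 = (-1308 + 5)**2 = (-1303)**2 = 1697809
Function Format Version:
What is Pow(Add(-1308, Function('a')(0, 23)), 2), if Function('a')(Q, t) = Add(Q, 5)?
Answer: 1697809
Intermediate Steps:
Function('a')(Q, t) = Add(5, Q)
Pow(Add(-1308, Function('a')(0, 23)), 2) = Pow(Add(-1308, Add(5, 0)), 2) = Pow(Add(-1308, 5), 2) = Pow(-1303, 2) = 1697809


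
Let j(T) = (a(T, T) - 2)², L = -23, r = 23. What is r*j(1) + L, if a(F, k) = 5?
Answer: 184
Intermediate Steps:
j(T) = 9 (j(T) = (5 - 2)² = 3² = 9)
r*j(1) + L = 23*9 - 23 = 207 - 23 = 184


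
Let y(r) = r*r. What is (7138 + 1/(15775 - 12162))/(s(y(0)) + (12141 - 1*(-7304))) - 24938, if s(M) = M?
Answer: -350397607747/14050957 ≈ -24938.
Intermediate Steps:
y(r) = r**2
(7138 + 1/(15775 - 12162))/(s(y(0)) + (12141 - 1*(-7304))) - 24938 = (7138 + 1/(15775 - 12162))/(0**2 + (12141 - 1*(-7304))) - 24938 = (7138 + 1/3613)/(0 + (12141 + 7304)) - 24938 = (7138 + 1/3613)/(0 + 19445) - 24938 = (25789595/3613)/19445 - 24938 = (25789595/3613)*(1/19445) - 24938 = 5157919/14050957 - 24938 = -350397607747/14050957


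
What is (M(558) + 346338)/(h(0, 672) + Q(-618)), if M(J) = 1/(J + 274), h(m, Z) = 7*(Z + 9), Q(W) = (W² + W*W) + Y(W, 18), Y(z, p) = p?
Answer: 288153217/639502656 ≈ 0.45059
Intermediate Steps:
Q(W) = 18 + 2*W² (Q(W) = (W² + W*W) + 18 = (W² + W²) + 18 = 2*W² + 18 = 18 + 2*W²)
h(m, Z) = 63 + 7*Z (h(m, Z) = 7*(9 + Z) = 63 + 7*Z)
M(J) = 1/(274 + J)
(M(558) + 346338)/(h(0, 672) + Q(-618)) = (1/(274 + 558) + 346338)/((63 + 7*672) + (18 + 2*(-618)²)) = (1/832 + 346338)/((63 + 4704) + (18 + 2*381924)) = (1/832 + 346338)/(4767 + (18 + 763848)) = 288153217/(832*(4767 + 763866)) = (288153217/832)/768633 = (288153217/832)*(1/768633) = 288153217/639502656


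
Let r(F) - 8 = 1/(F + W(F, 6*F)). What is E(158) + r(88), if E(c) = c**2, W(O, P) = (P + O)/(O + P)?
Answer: 2222509/89 ≈ 24972.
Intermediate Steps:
W(O, P) = 1 (W(O, P) = (O + P)/(O + P) = 1)
r(F) = 8 + 1/(1 + F) (r(F) = 8 + 1/(F + 1) = 8 + 1/(1 + F))
E(158) + r(88) = 158**2 + (9 + 8*88)/(1 + 88) = 24964 + (9 + 704)/89 = 24964 + (1/89)*713 = 24964 + 713/89 = 2222509/89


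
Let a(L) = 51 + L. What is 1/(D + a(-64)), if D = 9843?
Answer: 1/9830 ≈ 0.00010173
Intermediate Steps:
1/(D + a(-64)) = 1/(9843 + (51 - 64)) = 1/(9843 - 13) = 1/9830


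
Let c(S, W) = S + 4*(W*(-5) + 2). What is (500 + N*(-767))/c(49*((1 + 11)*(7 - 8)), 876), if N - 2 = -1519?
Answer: -1164039/18100 ≈ -64.312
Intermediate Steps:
N = -1517 (N = 2 - 1519 = -1517)
c(S, W) = 8 + S - 20*W (c(S, W) = S + 4*(-5*W + 2) = S + 4*(2 - 5*W) = S + (8 - 20*W) = 8 + S - 20*W)
(500 + N*(-767))/c(49*((1 + 11)*(7 - 8)), 876) = (500 - 1517*(-767))/(8 + 49*((1 + 11)*(7 - 8)) - 20*876) = (500 + 1163539)/(8 + 49*(12*(-1)) - 17520) = 1164039/(8 + 49*(-12) - 17520) = 1164039/(8 - 588 - 17520) = 1164039/(-18100) = 1164039*(-1/18100) = -1164039/18100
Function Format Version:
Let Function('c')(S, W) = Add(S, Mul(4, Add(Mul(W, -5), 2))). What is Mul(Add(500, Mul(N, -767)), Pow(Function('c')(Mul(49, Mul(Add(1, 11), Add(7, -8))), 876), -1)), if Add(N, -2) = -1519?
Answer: Rational(-1164039, 18100) ≈ -64.312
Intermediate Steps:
N = -1517 (N = Add(2, -1519) = -1517)
Function('c')(S, W) = Add(8, S, Mul(-20, W)) (Function('c')(S, W) = Add(S, Mul(4, Add(Mul(-5, W), 2))) = Add(S, Mul(4, Add(2, Mul(-5, W)))) = Add(S, Add(8, Mul(-20, W))) = Add(8, S, Mul(-20, W)))
Mul(Add(500, Mul(N, -767)), Pow(Function('c')(Mul(49, Mul(Add(1, 11), Add(7, -8))), 876), -1)) = Mul(Add(500, Mul(-1517, -767)), Pow(Add(8, Mul(49, Mul(Add(1, 11), Add(7, -8))), Mul(-20, 876)), -1)) = Mul(Add(500, 1163539), Pow(Add(8, Mul(49, Mul(12, -1)), -17520), -1)) = Mul(1164039, Pow(Add(8, Mul(49, -12), -17520), -1)) = Mul(1164039, Pow(Add(8, -588, -17520), -1)) = Mul(1164039, Pow(-18100, -1)) = Mul(1164039, Rational(-1, 18100)) = Rational(-1164039, 18100)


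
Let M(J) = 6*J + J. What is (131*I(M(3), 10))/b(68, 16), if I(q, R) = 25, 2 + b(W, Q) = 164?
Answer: 3275/162 ≈ 20.216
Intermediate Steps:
M(J) = 7*J
b(W, Q) = 162 (b(W, Q) = -2 + 164 = 162)
(131*I(M(3), 10))/b(68, 16) = (131*25)/162 = 3275*(1/162) = 3275/162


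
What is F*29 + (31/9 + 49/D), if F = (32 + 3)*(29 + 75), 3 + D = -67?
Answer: 9500647/90 ≈ 1.0556e+5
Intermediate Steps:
D = -70 (D = -3 - 67 = -70)
F = 3640 (F = 35*104 = 3640)
F*29 + (31/9 + 49/D) = 3640*29 + (31/9 + 49/(-70)) = 105560 + (31*(1/9) + 49*(-1/70)) = 105560 + (31/9 - 7/10) = 105560 + 247/90 = 9500647/90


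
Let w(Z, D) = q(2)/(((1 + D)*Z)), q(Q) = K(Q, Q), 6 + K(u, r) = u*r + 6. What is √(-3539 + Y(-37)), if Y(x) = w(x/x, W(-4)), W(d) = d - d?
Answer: I*√3535 ≈ 59.456*I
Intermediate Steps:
K(u, r) = r*u (K(u, r) = -6 + (u*r + 6) = -6 + (r*u + 6) = -6 + (6 + r*u) = r*u)
q(Q) = Q² (q(Q) = Q*Q = Q²)
W(d) = 0
w(Z, D) = 4/(Z*(1 + D)) (w(Z, D) = 2²/(((1 + D)*Z)) = 4/((Z*(1 + D))) = 4*(1/(Z*(1 + D))) = 4/(Z*(1 + D)))
Y(x) = 4 (Y(x) = 4/(((x/x))*(1 + 0)) = 4/(1*1) = 4*1*1 = 4)
√(-3539 + Y(-37)) = √(-3539 + 4) = √(-3535) = I*√3535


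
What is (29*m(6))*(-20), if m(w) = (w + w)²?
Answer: -83520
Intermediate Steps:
m(w) = 4*w² (m(w) = (2*w)² = 4*w²)
(29*m(6))*(-20) = (29*(4*6²))*(-20) = (29*(4*36))*(-20) = (29*144)*(-20) = 4176*(-20) = -83520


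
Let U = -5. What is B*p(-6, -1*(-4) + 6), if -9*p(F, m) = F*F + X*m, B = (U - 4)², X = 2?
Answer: -504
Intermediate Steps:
B = 81 (B = (-5 - 4)² = (-9)² = 81)
p(F, m) = -2*m/9 - F²/9 (p(F, m) = -(F*F + 2*m)/9 = -(F² + 2*m)/9 = -2*m/9 - F²/9)
B*p(-6, -1*(-4) + 6) = 81*(-2*(-1*(-4) + 6)/9 - ⅑*(-6)²) = 81*(-2*(4 + 6)/9 - ⅑*36) = 81*(-2/9*10 - 4) = 81*(-20/9 - 4) = 81*(-56/9) = -504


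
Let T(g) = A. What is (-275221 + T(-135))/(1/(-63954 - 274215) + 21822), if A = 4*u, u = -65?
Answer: -93159134289/7379523917 ≈ -12.624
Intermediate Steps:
A = -260 (A = 4*(-65) = -260)
T(g) = -260
(-275221 + T(-135))/(1/(-63954 - 274215) + 21822) = (-275221 - 260)/(1/(-63954 - 274215) + 21822) = -275481/(1/(-338169) + 21822) = -275481/(-1/338169 + 21822) = -275481/7379523917/338169 = -275481*338169/7379523917 = -93159134289/7379523917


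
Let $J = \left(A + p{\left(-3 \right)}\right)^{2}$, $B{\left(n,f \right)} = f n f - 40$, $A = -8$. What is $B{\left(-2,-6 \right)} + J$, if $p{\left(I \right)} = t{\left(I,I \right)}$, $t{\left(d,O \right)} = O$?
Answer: $9$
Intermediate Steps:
$p{\left(I \right)} = I$
$B{\left(n,f \right)} = -40 + n f^{2}$ ($B{\left(n,f \right)} = n f^{2} - 40 = -40 + n f^{2}$)
$J = 121$ ($J = \left(-8 - 3\right)^{2} = \left(-11\right)^{2} = 121$)
$B{\left(-2,-6 \right)} + J = \left(-40 - 2 \left(-6\right)^{2}\right) + 121 = \left(-40 - 72\right) + 121 = -112 + 121 = 9$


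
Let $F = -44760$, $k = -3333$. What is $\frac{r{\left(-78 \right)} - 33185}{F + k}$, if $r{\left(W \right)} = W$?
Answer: $\frac{33263}{48093} \approx 0.69164$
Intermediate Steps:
$\frac{r{\left(-78 \right)} - 33185}{F + k} = \frac{-78 - 33185}{-44760 - 3333} = - \frac{33263}{-48093} = \left(-33263\right) \left(- \frac{1}{48093}\right) = \frac{33263}{48093}$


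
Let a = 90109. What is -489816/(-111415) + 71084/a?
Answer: 52056653804/10039494235 ≈ 5.1852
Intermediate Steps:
-489816/(-111415) + 71084/a = -489816/(-111415) + 71084/90109 = -489816*(-1/111415) + 71084*(1/90109) = 489816/111415 + 71084/90109 = 52056653804/10039494235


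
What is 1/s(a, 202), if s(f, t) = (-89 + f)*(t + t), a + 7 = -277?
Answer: -1/150692 ≈ -6.6361e-6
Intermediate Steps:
a = -284 (a = -7 - 277 = -284)
s(f, t) = 2*t*(-89 + f) (s(f, t) = (-89 + f)*(2*t) = 2*t*(-89 + f))
1/s(a, 202) = 1/(2*202*(-89 - 284)) = 1/(2*202*(-373)) = 1/(-150692) = -1/150692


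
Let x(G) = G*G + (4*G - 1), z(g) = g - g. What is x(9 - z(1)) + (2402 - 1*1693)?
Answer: 825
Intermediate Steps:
z(g) = 0
x(G) = -1 + G² + 4*G (x(G) = G² + (-1 + 4*G) = -1 + G² + 4*G)
x(9 - z(1)) + (2402 - 1*1693) = (-1 + (9 - 1*0)² + 4*(9 - 1*0)) + (2402 - 1*1693) = (-1 + (9 + 0)² + 4*(9 + 0)) + (2402 - 1693) = (-1 + 9² + 4*9) + 709 = (-1 + 81 + 36) + 709 = 116 + 709 = 825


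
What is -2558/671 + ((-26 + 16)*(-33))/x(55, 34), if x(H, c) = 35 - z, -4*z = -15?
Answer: 113194/16775 ≈ 6.7478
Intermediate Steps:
z = 15/4 (z = -¼*(-15) = 15/4 ≈ 3.7500)
x(H, c) = 125/4 (x(H, c) = 35 - 1*15/4 = 35 - 15/4 = 125/4)
-2558/671 + ((-26 + 16)*(-33))/x(55, 34) = -2558/671 + ((-26 + 16)*(-33))/(125/4) = -2558*1/671 - 10*(-33)*(4/125) = -2558/671 + 330*(4/125) = -2558/671 + 264/25 = 113194/16775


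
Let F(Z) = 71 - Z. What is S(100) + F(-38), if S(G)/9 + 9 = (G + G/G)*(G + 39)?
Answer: 126379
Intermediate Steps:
S(G) = -81 + 9*(1 + G)*(39 + G) (S(G) = -81 + 9*((G + G/G)*(G + 39)) = -81 + 9*((G + 1)*(39 + G)) = -81 + 9*((1 + G)*(39 + G)) = -81 + 9*(1 + G)*(39 + G))
S(100) + F(-38) = (270 + 9*100² + 360*100) + (71 - 1*(-38)) = (270 + 9*10000 + 36000) + (71 + 38) = (270 + 90000 + 36000) + 109 = 126270 + 109 = 126379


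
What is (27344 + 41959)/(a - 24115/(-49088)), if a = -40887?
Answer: -261688128/154387457 ≈ -1.6950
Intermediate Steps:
(27344 + 41959)/(a - 24115/(-49088)) = (27344 + 41959)/(-40887 - 24115/(-49088)) = 69303/(-40887 - 24115*(-1/49088)) = 69303/(-40887 + 1855/3776) = 69303/(-154387457/3776) = 69303*(-3776/154387457) = -261688128/154387457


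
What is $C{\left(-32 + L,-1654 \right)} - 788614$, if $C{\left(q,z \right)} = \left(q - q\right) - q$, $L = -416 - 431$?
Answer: $-787735$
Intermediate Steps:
$L = -847$ ($L = -416 - 431 = -847$)
$C{\left(q,z \right)} = - q$ ($C{\left(q,z \right)} = 0 - q = - q$)
$C{\left(-32 + L,-1654 \right)} - 788614 = - (-32 - 847) - 788614 = \left(-1\right) \left(-879\right) - 788614 = 879 - 788614 = -787735$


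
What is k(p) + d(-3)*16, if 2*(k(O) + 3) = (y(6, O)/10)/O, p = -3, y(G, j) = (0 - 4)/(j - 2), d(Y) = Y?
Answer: -3826/75 ≈ -51.013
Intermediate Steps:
y(G, j) = -4/(-2 + j)
k(O) = -3 - 1/(5*O*(-2 + O)) (k(O) = -3 + ((-4/(-2 + O)/10)/O)/2 = -3 + ((-4/(-2 + O)*(⅒))/O)/2 = -3 + ((-2/(5*(-2 + O)))/O)/2 = -3 + (-2/(5*O*(-2 + O)))/2 = -3 - 1/(5*O*(-2 + O)))
k(p) + d(-3)*16 = (⅕)*(-1 - 15*(-3)*(-2 - 3))/(-3*(-2 - 3)) - 3*16 = (⅕)*(-⅓)*(-1 - 15*(-3)*(-5))/(-5) - 48 = (⅕)*(-⅓)*(-⅕)*(-1 - 225) - 48 = (⅕)*(-⅓)*(-⅕)*(-226) - 48 = -226/75 - 48 = -3826/75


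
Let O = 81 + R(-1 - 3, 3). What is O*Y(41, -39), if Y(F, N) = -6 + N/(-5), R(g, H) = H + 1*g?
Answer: 144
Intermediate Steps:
R(g, H) = H + g
Y(F, N) = -6 - N/5
O = 80 (O = 81 + (3 + (-1 - 3)) = 81 + (3 - 4) = 81 - 1 = 80)
O*Y(41, -39) = 80*(-6 - 1/5*(-39)) = 80*(-6 + 39/5) = 80*(9/5) = 144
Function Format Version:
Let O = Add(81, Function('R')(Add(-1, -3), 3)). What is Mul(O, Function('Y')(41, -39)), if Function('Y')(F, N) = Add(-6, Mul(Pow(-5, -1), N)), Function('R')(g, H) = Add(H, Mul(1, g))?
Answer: 144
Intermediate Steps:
Function('R')(g, H) = Add(H, g)
Function('Y')(F, N) = Add(-6, Mul(Rational(-1, 5), N))
O = 80 (O = Add(81, Add(3, Add(-1, -3))) = Add(81, Add(3, -4)) = Add(81, -1) = 80)
Mul(O, Function('Y')(41, -39)) = Mul(80, Add(-6, Mul(Rational(-1, 5), -39))) = Mul(80, Add(-6, Rational(39, 5))) = Mul(80, Rational(9, 5)) = 144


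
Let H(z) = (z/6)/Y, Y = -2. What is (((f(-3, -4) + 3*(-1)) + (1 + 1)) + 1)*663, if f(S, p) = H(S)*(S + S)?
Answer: -1989/2 ≈ -994.50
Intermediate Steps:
H(z) = -z/12 (H(z) = (z/6)/(-2) = (z*(⅙))*(-½) = (z/6)*(-½) = -z/12)
f(S, p) = -S²/6 (f(S, p) = (-S/12)*(S + S) = (-S/12)*(2*S) = -S²/6)
(((f(-3, -4) + 3*(-1)) + (1 + 1)) + 1)*663 = (((-⅙*(-3)² + 3*(-1)) + (1 + 1)) + 1)*663 = (((-⅙*9 - 3) + 2) + 1)*663 = (((-3/2 - 3) + 2) + 1)*663 = ((-9/2 + 2) + 1)*663 = (-5/2 + 1)*663 = -3/2*663 = -1989/2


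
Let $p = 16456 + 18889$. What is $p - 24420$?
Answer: $10925$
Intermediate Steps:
$p = 35345$
$p - 24420 = 35345 - 24420 = 10925$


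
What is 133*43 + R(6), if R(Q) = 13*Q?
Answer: 5797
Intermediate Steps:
133*43 + R(6) = 133*43 + 13*6 = 5719 + 78 = 5797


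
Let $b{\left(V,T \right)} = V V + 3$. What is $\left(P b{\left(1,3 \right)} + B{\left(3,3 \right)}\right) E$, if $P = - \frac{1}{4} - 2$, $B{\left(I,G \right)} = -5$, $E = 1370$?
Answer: $-19180$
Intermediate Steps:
$b{\left(V,T \right)} = 3 + V^{2}$ ($b{\left(V,T \right)} = V^{2} + 3 = 3 + V^{2}$)
$P = - \frac{9}{4}$ ($P = \left(-1\right) \frac{1}{4} - 2 = - \frac{1}{4} - 2 = - \frac{9}{4} \approx -2.25$)
$\left(P b{\left(1,3 \right)} + B{\left(3,3 \right)}\right) E = \left(- \frac{9 \left(3 + 1^{2}\right)}{4} - 5\right) 1370 = \left(- \frac{9 \left(3 + 1\right)}{4} - 5\right) 1370 = \left(\left(- \frac{9}{4}\right) 4 - 5\right) 1370 = \left(-9 - 5\right) 1370 = \left(-14\right) 1370 = -19180$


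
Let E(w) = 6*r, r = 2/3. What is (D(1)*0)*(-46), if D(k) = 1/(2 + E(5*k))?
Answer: 0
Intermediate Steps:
r = ⅔ (r = 2*(⅓) = ⅔ ≈ 0.66667)
E(w) = 4 (E(w) = 6*(⅔) = 4)
D(k) = ⅙ (D(k) = 1/(2 + 4) = 1/6 = ⅙)
(D(1)*0)*(-46) = ((⅙)*0)*(-46) = 0*(-46) = 0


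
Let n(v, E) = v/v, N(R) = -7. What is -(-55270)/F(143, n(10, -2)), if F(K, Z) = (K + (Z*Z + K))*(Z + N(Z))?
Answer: -27635/861 ≈ -32.096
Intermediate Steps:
n(v, E) = 1
F(K, Z) = (-7 + Z)*(Z² + 2*K) (F(K, Z) = (K + (Z*Z + K))*(Z - 7) = (K + (Z² + K))*(-7 + Z) = (K + (K + Z²))*(-7 + Z) = (Z² + 2*K)*(-7 + Z) = (-7 + Z)*(Z² + 2*K))
-(-55270)/F(143, n(10, -2)) = -(-55270)/(1³ - 14*143 - 7*1² + 2*143*1) = -(-55270)/(1 - 2002 - 7*1 + 286) = -(-55270)/(1 - 2002 - 7 + 286) = -(-55270)/(-1722) = -(-55270)*(-1)/1722 = -1*27635/861 = -27635/861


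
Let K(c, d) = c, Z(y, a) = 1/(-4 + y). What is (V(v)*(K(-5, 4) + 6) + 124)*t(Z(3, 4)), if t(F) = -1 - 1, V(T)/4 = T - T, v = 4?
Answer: -248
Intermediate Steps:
V(T) = 0 (V(T) = 4*(T - T) = 4*0 = 0)
t(F) = -2
(V(v)*(K(-5, 4) + 6) + 124)*t(Z(3, 4)) = (0*(-5 + 6) + 124)*(-2) = (0*1 + 124)*(-2) = (0 + 124)*(-2) = 124*(-2) = -248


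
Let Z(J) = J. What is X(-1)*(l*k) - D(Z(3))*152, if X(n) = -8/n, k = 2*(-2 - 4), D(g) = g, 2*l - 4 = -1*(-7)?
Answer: -984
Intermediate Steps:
l = 11/2 (l = 2 + (-1*(-7))/2 = 2 + (1/2)*7 = 2 + 7/2 = 11/2 ≈ 5.5000)
k = -12 (k = 2*(-6) = -12)
X(-1)*(l*k) - D(Z(3))*152 = (-8/(-1))*((11/2)*(-12)) - 3*152 = -8*(-1)*(-66) - 1*456 = 8*(-66) - 456 = -528 - 456 = -984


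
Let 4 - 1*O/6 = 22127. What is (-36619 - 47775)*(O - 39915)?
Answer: 14570877282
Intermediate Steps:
O = -132738 (O = 24 - 6*22127 = 24 - 132762 = -132738)
(-36619 - 47775)*(O - 39915) = (-36619 - 47775)*(-132738 - 39915) = -84394*(-172653) = 14570877282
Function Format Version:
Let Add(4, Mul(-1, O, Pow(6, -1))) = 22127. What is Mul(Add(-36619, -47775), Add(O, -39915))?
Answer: 14570877282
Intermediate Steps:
O = -132738 (O = Add(24, Mul(-6, 22127)) = Add(24, -132762) = -132738)
Mul(Add(-36619, -47775), Add(O, -39915)) = Mul(Add(-36619, -47775), Add(-132738, -39915)) = Mul(-84394, -172653) = 14570877282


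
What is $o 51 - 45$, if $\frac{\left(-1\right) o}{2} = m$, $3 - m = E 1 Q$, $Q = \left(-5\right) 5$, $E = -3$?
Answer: $7299$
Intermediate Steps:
$Q = -25$
$m = -72$ ($m = 3 - \left(-3\right) 1 \left(-25\right) = 3 - \left(-3\right) \left(-25\right) = 3 - 75 = -72$)
$o = 144$ ($o = \left(-2\right) \left(-72\right) = 144$)
$o 51 - 45 = 144 \cdot 51 - 45 = 7344 - 45 = 7299$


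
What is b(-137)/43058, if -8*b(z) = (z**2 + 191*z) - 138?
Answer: 471/21529 ≈ 0.021877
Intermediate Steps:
b(z) = 69/4 - 191*z/8 - z**2/8 (b(z) = -((z**2 + 191*z) - 138)/8 = -(-138 + z**2 + 191*z)/8 = 69/4 - 191*z/8 - z**2/8)
b(-137)/43058 = (69/4 - 191/8*(-137) - 1/8*(-137)**2)/43058 = (69/4 + 26167/8 - 1/8*18769)*(1/43058) = (69/4 + 26167/8 - 18769/8)*(1/43058) = 942*(1/43058) = 471/21529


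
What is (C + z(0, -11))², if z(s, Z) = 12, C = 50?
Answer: 3844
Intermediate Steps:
(C + z(0, -11))² = (50 + 12)² = 62² = 3844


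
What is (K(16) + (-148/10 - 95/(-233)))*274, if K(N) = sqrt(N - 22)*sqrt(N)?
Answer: -4594158/1165 + 1096*I*sqrt(6) ≈ -3943.5 + 2684.6*I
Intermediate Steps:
K(N) = sqrt(N)*sqrt(-22 + N) (K(N) = sqrt(-22 + N)*sqrt(N) = sqrt(N)*sqrt(-22 + N))
(K(16) + (-148/10 - 95/(-233)))*274 = (sqrt(16)*sqrt(-22 + 16) + (-148/10 - 95/(-233)))*274 = (4*sqrt(-6) + (-148*1/10 - 95*(-1/233)))*274 = (4*(I*sqrt(6)) + (-74/5 + 95/233))*274 = (4*I*sqrt(6) - 16767/1165)*274 = (-16767/1165 + 4*I*sqrt(6))*274 = -4594158/1165 + 1096*I*sqrt(6)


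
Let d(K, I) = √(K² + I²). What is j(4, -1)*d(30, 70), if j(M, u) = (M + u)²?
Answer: 90*√58 ≈ 685.42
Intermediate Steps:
d(K, I) = √(I² + K²)
j(4, -1)*d(30, 70) = (4 - 1)²*√(70² + 30²) = 3²*√(4900 + 900) = 9*√5800 = 9*(10*√58) = 90*√58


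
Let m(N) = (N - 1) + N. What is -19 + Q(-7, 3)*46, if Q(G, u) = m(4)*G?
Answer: -2273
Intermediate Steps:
m(N) = -1 + 2*N (m(N) = (-1 + N) + N = -1 + 2*N)
Q(G, u) = 7*G (Q(G, u) = (-1 + 2*4)*G = (-1 + 8)*G = 7*G)
-19 + Q(-7, 3)*46 = -19 + (7*(-7))*46 = -19 - 49*46 = -19 - 2254 = -2273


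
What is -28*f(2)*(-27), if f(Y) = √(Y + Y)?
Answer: 1512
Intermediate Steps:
f(Y) = √2*√Y (f(Y) = √(2*Y) = √2*√Y)
-28*f(2)*(-27) = -28*√2*√2*(-27) = -28*2*(-27) = -56*(-27) = 1512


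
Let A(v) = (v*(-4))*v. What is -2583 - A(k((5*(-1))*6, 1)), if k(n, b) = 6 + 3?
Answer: -2259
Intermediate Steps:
k(n, b) = 9
A(v) = -4*v² (A(v) = (-4*v)*v = -4*v²)
-2583 - A(k((5*(-1))*6, 1)) = -2583 - (-4)*9² = -2583 - (-4)*81 = -2583 - 1*(-324) = -2583 + 324 = -2259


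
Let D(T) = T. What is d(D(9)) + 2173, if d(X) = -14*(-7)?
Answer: 2271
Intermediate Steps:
d(X) = 98
d(D(9)) + 2173 = 98 + 2173 = 2271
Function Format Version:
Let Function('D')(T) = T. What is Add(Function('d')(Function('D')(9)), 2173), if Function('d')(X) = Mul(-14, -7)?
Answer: 2271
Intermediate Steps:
Function('d')(X) = 98
Add(Function('d')(Function('D')(9)), 2173) = Add(98, 2173) = 2271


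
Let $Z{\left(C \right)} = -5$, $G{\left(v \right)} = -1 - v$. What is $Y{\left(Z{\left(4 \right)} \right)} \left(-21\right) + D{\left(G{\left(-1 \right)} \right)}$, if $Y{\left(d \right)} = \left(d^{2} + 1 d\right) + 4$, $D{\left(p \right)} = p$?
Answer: $-504$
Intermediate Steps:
$Y{\left(d \right)} = 4 + d + d^{2}$ ($Y{\left(d \right)} = \left(d^{2} + d\right) + 4 = \left(d + d^{2}\right) + 4 = 4 + d + d^{2}$)
$Y{\left(Z{\left(4 \right)} \right)} \left(-21\right) + D{\left(G{\left(-1 \right)} \right)} = \left(4 - 5 + \left(-5\right)^{2}\right) \left(-21\right) - 0 = \left(4 - 5 + 25\right) \left(-21\right) + \left(-1 + 1\right) = 24 \left(-21\right) + 0 = -504 + 0 = -504$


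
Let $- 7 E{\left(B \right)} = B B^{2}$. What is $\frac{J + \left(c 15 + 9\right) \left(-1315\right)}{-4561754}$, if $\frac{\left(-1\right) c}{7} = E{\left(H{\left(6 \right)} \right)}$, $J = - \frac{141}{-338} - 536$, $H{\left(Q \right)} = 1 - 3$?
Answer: $- \frac{49155143}{1541872852} \approx -0.03188$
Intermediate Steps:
$H{\left(Q \right)} = -2$ ($H{\left(Q \right)} = 1 - 3 = -2$)
$E{\left(B \right)} = - \frac{B^{3}}{7}$ ($E{\left(B \right)} = - \frac{B B^{2}}{7} = - \frac{B^{3}}{7}$)
$J = - \frac{181027}{338}$ ($J = \left(-141\right) \left(- \frac{1}{338}\right) - 536 = \frac{141}{338} - 536 = - \frac{181027}{338} \approx -535.58$)
$c = -8$ ($c = - 7 \left(- \frac{\left(-2\right)^{3}}{7}\right) = - 7 \left(\left(- \frac{1}{7}\right) \left(-8\right)\right) = \left(-7\right) \frac{8}{7} = -8$)
$\frac{J + \left(c 15 + 9\right) \left(-1315\right)}{-4561754} = \frac{- \frac{181027}{338} + \left(\left(-8\right) 15 + 9\right) \left(-1315\right)}{-4561754} = \left(- \frac{181027}{338} + \left(-120 + 9\right) \left(-1315\right)\right) \left(- \frac{1}{4561754}\right) = \left(- \frac{181027}{338} - -145965\right) \left(- \frac{1}{4561754}\right) = \left(- \frac{181027}{338} + 145965\right) \left(- \frac{1}{4561754}\right) = \frac{49155143}{338} \left(- \frac{1}{4561754}\right) = - \frac{49155143}{1541872852}$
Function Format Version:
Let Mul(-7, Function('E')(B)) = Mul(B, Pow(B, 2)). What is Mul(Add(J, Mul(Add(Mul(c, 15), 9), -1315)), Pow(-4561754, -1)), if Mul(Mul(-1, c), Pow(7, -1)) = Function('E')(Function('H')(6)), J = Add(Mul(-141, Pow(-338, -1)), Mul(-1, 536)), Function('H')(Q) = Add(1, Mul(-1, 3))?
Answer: Rational(-49155143, 1541872852) ≈ -0.031880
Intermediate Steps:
Function('H')(Q) = -2 (Function('H')(Q) = Add(1, -3) = -2)
Function('E')(B) = Mul(Rational(-1, 7), Pow(B, 3)) (Function('E')(B) = Mul(Rational(-1, 7), Mul(B, Pow(B, 2))) = Mul(Rational(-1, 7), Pow(B, 3)))
J = Rational(-181027, 338) (J = Add(Mul(-141, Rational(-1, 338)), -536) = Add(Rational(141, 338), -536) = Rational(-181027, 338) ≈ -535.58)
c = -8 (c = Mul(-7, Mul(Rational(-1, 7), Pow(-2, 3))) = Mul(-7, Mul(Rational(-1, 7), -8)) = Mul(-7, Rational(8, 7)) = -8)
Mul(Add(J, Mul(Add(Mul(c, 15), 9), -1315)), Pow(-4561754, -1)) = Mul(Add(Rational(-181027, 338), Mul(Add(Mul(-8, 15), 9), -1315)), Pow(-4561754, -1)) = Mul(Add(Rational(-181027, 338), Mul(Add(-120, 9), -1315)), Rational(-1, 4561754)) = Mul(Add(Rational(-181027, 338), Mul(-111, -1315)), Rational(-1, 4561754)) = Mul(Add(Rational(-181027, 338), 145965), Rational(-1, 4561754)) = Mul(Rational(49155143, 338), Rational(-1, 4561754)) = Rational(-49155143, 1541872852)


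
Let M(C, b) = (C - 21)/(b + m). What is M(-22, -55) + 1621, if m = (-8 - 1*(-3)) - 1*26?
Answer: 3243/2 ≈ 1621.5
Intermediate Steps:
m = -31 (m = (-8 + 3) - 26 = -5 - 26 = -31)
M(C, b) = (-21 + C)/(-31 + b) (M(C, b) = (C - 21)/(b - 31) = (-21 + C)/(-31 + b))
M(-22, -55) + 1621 = (-21 - 22)/(-31 - 55) + 1621 = -43/(-86) + 1621 = -1/86*(-43) + 1621 = ½ + 1621 = 3243/2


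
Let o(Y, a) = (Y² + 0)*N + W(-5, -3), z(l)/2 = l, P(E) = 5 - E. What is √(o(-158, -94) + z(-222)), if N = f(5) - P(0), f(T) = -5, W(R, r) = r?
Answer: I*√250087 ≈ 500.09*I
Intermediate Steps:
z(l) = 2*l
N = -10 (N = -5 - (5 - 1*0) = -5 - (5 + 0) = -5 - 1*5 = -5 - 5 = -10)
o(Y, a) = -3 - 10*Y² (o(Y, a) = (Y² + 0)*(-10) - 3 = Y²*(-10) - 3 = -10*Y² - 3 = -3 - 10*Y²)
√(o(-158, -94) + z(-222)) = √((-3 - 10*(-158)²) + 2*(-222)) = √((-3 - 10*24964) - 444) = √((-3 - 249640) - 444) = √(-249643 - 444) = √(-250087) = I*√250087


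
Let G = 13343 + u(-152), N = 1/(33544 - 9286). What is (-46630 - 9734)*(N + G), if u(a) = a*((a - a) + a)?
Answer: -8305529685838/4043 ≈ -2.0543e+9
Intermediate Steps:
N = 1/24258 ≈ 4.1224e-5
u(a) = a² (u(a) = a*(0 + a) = a*a = a²)
G = 36447 (G = 13343 + (-152)² = 13343 + 23104 = 36447)
(-46630 - 9734)*(N + G) = (-46630 - 9734)*(1/24258 + 36447) = -56364*884131327/24258 = -8305529685838/4043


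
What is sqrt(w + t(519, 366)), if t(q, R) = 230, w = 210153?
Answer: sqrt(210383) ≈ 458.68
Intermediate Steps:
sqrt(w + t(519, 366)) = sqrt(210153 + 230) = sqrt(210383)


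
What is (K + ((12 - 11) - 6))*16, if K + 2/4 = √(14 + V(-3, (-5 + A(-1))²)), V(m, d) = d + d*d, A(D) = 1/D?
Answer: -88 + 16*√1346 ≈ 499.01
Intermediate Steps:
V(m, d) = d + d²
K = -½ + √1346 (K = -½ + √(14 + (-5 + 1/(-1))²*(1 + (-5 + 1/(-1))²)) = -½ + √(14 + (-5 - 1)²*(1 + (-5 - 1)²)) = -½ + √(14 + (-6)²*(1 + (-6)²)) = -½ + √(14 + 36*(1 + 36)) = -½ + √(14 + 36*37) = -½ + √(14 + 1332) = -½ + √1346 ≈ 36.188)
(K + ((12 - 11) - 6))*16 = ((-½ + √1346) + ((12 - 11) - 6))*16 = ((-½ + √1346) + (1 - 6))*16 = ((-½ + √1346) - 5)*16 = (-11/2 + √1346)*16 = -88 + 16*√1346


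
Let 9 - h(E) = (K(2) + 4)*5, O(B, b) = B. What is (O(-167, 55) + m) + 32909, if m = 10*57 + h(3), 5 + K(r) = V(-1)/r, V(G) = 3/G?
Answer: 66667/2 ≈ 33334.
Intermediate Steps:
K(r) = -5 - 3/r (K(r) = -5 + (3/(-1))/r = -5 + (3*(-1))/r = -5 - 3/r)
h(E) = 43/2 (h(E) = 9 - ((-5 - 3/2) + 4)*5 = 9 - (-13/2 + 4)*5 = 9 - (-5)*5/2 = 9 - 1*(-25/2) = 9 + 25/2 = 43/2)
m = 1183/2 (m = 10*57 + 43/2 = 570 + 43/2 = 1183/2 ≈ 591.50)
(O(-167, 55) + m) + 32909 = (-167 + 1183/2) + 32909 = 849/2 + 32909 = 66667/2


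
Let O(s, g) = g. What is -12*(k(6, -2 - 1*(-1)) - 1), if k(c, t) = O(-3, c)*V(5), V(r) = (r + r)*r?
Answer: -3588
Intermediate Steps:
V(r) = 2*r**2 (V(r) = (2*r)*r = 2*r**2)
k(c, t) = 50*c (k(c, t) = c*(2*5**2) = c*(2*25) = c*50 = 50*c)
-12*(k(6, -2 - 1*(-1)) - 1) = -12*(50*6 - 1) = -12*(300 - 1) = -12*299 = -3588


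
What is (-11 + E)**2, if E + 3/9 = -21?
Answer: 9409/9 ≈ 1045.4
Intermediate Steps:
E = -64/3 (E = -1/3 - 21 = -64/3 ≈ -21.333)
(-11 + E)**2 = (-11 - 64/3)**2 = (-97/3)**2 = 9409/9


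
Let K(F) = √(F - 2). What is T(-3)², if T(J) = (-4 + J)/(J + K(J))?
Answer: 49/(3 - I*√5)² ≈ 1.0 + 3.3541*I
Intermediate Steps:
K(F) = √(-2 + F)
T(J) = (-4 + J)/(J + √(-2 + J))
T(-3)² = ((-4 - 3)/(-3 + √(-2 - 3)))² = (-7/(-3 + √(-5)))² = (-7/(-3 + I*√5))² = 49/(-3 + I*√5)²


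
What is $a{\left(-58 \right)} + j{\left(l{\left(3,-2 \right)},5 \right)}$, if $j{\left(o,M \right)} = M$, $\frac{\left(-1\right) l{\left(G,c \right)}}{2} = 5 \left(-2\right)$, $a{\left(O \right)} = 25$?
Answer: $30$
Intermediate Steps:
$l{\left(G,c \right)} = 20$ ($l{\left(G,c \right)} = - 2 \cdot 5 \left(-2\right) = \left(-2\right) \left(-10\right) = 20$)
$a{\left(-58 \right)} + j{\left(l{\left(3,-2 \right)},5 \right)} = 25 + 5 = 30$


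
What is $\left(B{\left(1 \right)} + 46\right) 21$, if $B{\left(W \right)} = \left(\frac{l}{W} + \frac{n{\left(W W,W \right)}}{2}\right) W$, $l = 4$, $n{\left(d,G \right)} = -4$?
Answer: $1008$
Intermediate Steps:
$B{\left(W \right)} = W \left(-2 + \frac{4}{W}\right)$ ($B{\left(W \right)} = \left(\frac{4}{W} - \frac{4}{2}\right) W = \left(\frac{4}{W} - 2\right) W = \left(-2 + \frac{4}{W}\right) W = W \left(-2 + \frac{4}{W}\right)$)
$\left(B{\left(1 \right)} + 46\right) 21 = \left(\left(4 - 2\right) + 46\right) 21 = \left(2 + 46\right) 21 = 48 \cdot 21 = 1008$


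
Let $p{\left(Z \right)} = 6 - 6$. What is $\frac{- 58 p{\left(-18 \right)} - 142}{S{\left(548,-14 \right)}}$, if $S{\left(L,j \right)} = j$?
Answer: $\frac{71}{7} \approx 10.143$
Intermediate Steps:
$p{\left(Z \right)} = 0$
$\frac{- 58 p{\left(-18 \right)} - 142}{S{\left(548,-14 \right)}} = \frac{\left(-58\right) 0 - 142}{-14} = \left(0 - 142\right) \left(- \frac{1}{14}\right) = \left(-142\right) \left(- \frac{1}{14}\right) = \frac{71}{7}$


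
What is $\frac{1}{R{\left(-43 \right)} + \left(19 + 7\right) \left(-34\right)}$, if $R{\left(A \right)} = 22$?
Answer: $- \frac{1}{862} \approx -0.0011601$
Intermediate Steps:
$\frac{1}{R{\left(-43 \right)} + \left(19 + 7\right) \left(-34\right)} = \frac{1}{22 + \left(19 + 7\right) \left(-34\right)} = \frac{1}{22 + 26 \left(-34\right)} = \frac{1}{22 - 884} = \frac{1}{-862} = - \frac{1}{862}$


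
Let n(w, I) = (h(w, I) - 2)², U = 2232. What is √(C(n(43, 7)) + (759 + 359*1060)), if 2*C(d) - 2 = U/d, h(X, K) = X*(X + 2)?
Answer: 4*√89045203551/1933 ≈ 617.50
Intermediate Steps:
h(X, K) = X*(2 + X)
n(w, I) = (-2 + w*(2 + w))² (n(w, I) = (w*(2 + w) - 2)² = (-2 + w*(2 + w))²)
C(d) = 1 + 1116/d (C(d) = 1 + (2232/d)/2 = 1 + 1116/d)
√(C(n(43, 7)) + (759 + 359*1060)) = √((1116 + (-2 + 43*(2 + 43))²)/((-2 + 43*(2 + 43))²) + (759 + 359*1060)) = √((1116 + (-2 + 43*45)²)/((-2 + 43*45)²) + (759 + 380540)) = √((1116 + (-2 + 1935)²)/((-2 + 1935)²) + 381299) = √((1116 + 1933²)/(1933²) + 381299) = √((1116 + 3736489)/3736489 + 381299) = √((1/3736489)*3737605 + 381299) = √(3737605/3736489 + 381299) = √(1424723256816/3736489) = 4*√89045203551/1933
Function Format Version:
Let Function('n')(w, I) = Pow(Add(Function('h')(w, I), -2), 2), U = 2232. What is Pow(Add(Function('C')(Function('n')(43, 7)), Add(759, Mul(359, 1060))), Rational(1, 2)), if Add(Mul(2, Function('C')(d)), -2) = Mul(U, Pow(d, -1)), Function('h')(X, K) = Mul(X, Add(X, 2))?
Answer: Mul(Rational(4, 1933), Pow(89045203551, Rational(1, 2))) ≈ 617.50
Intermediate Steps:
Function('h')(X, K) = Mul(X, Add(2, X))
Function('n')(w, I) = Pow(Add(-2, Mul(w, Add(2, w))), 2) (Function('n')(w, I) = Pow(Add(Mul(w, Add(2, w)), -2), 2) = Pow(Add(-2, Mul(w, Add(2, w))), 2))
Function('C')(d) = Add(1, Mul(1116, Pow(d, -1))) (Function('C')(d) = Add(1, Mul(Rational(1, 2), Mul(2232, Pow(d, -1)))) = Add(1, Mul(1116, Pow(d, -1))))
Pow(Add(Function('C')(Function('n')(43, 7)), Add(759, Mul(359, 1060))), Rational(1, 2)) = Pow(Add(Mul(Pow(Pow(Add(-2, Mul(43, Add(2, 43))), 2), -1), Add(1116, Pow(Add(-2, Mul(43, Add(2, 43))), 2))), Add(759, Mul(359, 1060))), Rational(1, 2)) = Pow(Add(Mul(Pow(Pow(Add(-2, Mul(43, 45)), 2), -1), Add(1116, Pow(Add(-2, Mul(43, 45)), 2))), Add(759, 380540)), Rational(1, 2)) = Pow(Add(Mul(Pow(Pow(Add(-2, 1935), 2), -1), Add(1116, Pow(Add(-2, 1935), 2))), 381299), Rational(1, 2)) = Pow(Add(Mul(Pow(Pow(1933, 2), -1), Add(1116, Pow(1933, 2))), 381299), Rational(1, 2)) = Pow(Add(Mul(Pow(3736489, -1), Add(1116, 3736489)), 381299), Rational(1, 2)) = Pow(Add(Mul(Rational(1, 3736489), 3737605), 381299), Rational(1, 2)) = Pow(Add(Rational(3737605, 3736489), 381299), Rational(1, 2)) = Pow(Rational(1424723256816, 3736489), Rational(1, 2)) = Mul(Rational(4, 1933), Pow(89045203551, Rational(1, 2)))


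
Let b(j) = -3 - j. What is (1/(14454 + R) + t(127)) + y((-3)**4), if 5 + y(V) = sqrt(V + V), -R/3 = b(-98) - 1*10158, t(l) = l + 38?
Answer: 7142881/44643 + 9*sqrt(2) ≈ 172.73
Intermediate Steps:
t(l) = 38 + l
R = 30189 (R = -3*((-3 - 1*(-98)) - 1*10158) = -3*((-3 + 98) - 10158) = -3*(95 - 10158) = -3*(-10063) = 30189)
y(V) = -5 + sqrt(2)*sqrt(V) (y(V) = -5 + sqrt(V + V) = -5 + sqrt(2*V) = -5 + sqrt(2)*sqrt(V))
(1/(14454 + R) + t(127)) + y((-3)**4) = (1/(14454 + 30189) + (38 + 127)) + (-5 + sqrt(2)*sqrt((-3)**4)) = (1/44643 + 165) + (-5 + sqrt(2)*sqrt(81)) = (1/44643 + 165) + (-5 + sqrt(2)*9) = 7366096/44643 + (-5 + 9*sqrt(2)) = 7142881/44643 + 9*sqrt(2)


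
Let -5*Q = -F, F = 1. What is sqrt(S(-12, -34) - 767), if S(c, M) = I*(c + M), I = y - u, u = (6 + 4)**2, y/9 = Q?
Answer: sqrt(93755)/5 ≈ 61.239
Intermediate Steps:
Q = 1/5 (Q = -(-1)/5 = -1/5*(-1) = 1/5 ≈ 0.20000)
y = 9/5 (y = 9*(1/5) = 9/5 ≈ 1.8000)
u = 100 (u = 10**2 = 100)
I = -491/5 (I = 9/5 - 1*100 = 9/5 - 100 = -491/5 ≈ -98.200)
S(c, M) = -491*M/5 - 491*c/5 (S(c, M) = -491*(c + M)/5 = -491*(M + c)/5 = -491*M/5 - 491*c/5)
sqrt(S(-12, -34) - 767) = sqrt((-491/5*(-34) - 491/5*(-12)) - 767) = sqrt((16694/5 + 5892/5) - 767) = sqrt(22586/5 - 767) = sqrt(18751/5) = sqrt(93755)/5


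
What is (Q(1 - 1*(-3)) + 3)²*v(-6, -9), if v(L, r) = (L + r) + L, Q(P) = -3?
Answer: 0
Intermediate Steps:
v(L, r) = r + 2*L
(Q(1 - 1*(-3)) + 3)²*v(-6, -9) = (-3 + 3)²*(-9 + 2*(-6)) = 0²*(-9 - 12) = 0*(-21) = 0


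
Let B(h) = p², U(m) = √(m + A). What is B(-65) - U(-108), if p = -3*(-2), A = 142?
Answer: 36 - √34 ≈ 30.169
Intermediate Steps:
U(m) = √(142 + m) (U(m) = √(m + 142) = √(142 + m))
p = 6
B(h) = 36 (B(h) = 6² = 36)
B(-65) - U(-108) = 36 - √(142 - 108) = 36 - √34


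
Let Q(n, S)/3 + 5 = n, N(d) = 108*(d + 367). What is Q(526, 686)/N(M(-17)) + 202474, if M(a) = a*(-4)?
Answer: 3170743361/15660 ≈ 2.0247e+5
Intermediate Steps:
M(a) = -4*a
N(d) = 39636 + 108*d (N(d) = 108*(367 + d) = 39636 + 108*d)
Q(n, S) = -15 + 3*n
Q(526, 686)/N(M(-17)) + 202474 = (-15 + 3*526)/(39636 + 108*(-4*(-17))) + 202474 = (-15 + 1578)/(39636 + 108*68) + 202474 = 1563/(39636 + 7344) + 202474 = 1563/46980 + 202474 = 1563*(1/46980) + 202474 = 521/15660 + 202474 = 3170743361/15660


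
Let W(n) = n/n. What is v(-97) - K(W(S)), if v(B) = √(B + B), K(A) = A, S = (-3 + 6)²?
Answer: -1 + I*√194 ≈ -1.0 + 13.928*I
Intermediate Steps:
S = 9 (S = 3² = 9)
W(n) = 1
v(B) = √2*√B (v(B) = √(2*B) = √2*√B)
v(-97) - K(W(S)) = √2*√(-97) - 1*1 = √2*(I*√97) - 1 = I*√194 - 1 = -1 + I*√194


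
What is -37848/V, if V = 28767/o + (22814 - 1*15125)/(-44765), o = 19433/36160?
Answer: -10974888578920/15521687506821 ≈ -0.70707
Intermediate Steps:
o = 19433/36160 (o = 19433*(1/36160) = 19433/36160 ≈ 0.53742)
V = 46565062520463/869918245 (V = 28767/(19433/36160) + (22814 - 1*15125)/(-44765) = 28767*(36160/19433) + (22814 - 15125)*(-1/44765) = 1040214720/19433 + 7689*(-1/44765) = 1040214720/19433 - 7689/44765 = 46565062520463/869918245 ≈ 53528.)
-37848/V = -37848/46565062520463/869918245 = -37848*869918245/46565062520463 = -10974888578920/15521687506821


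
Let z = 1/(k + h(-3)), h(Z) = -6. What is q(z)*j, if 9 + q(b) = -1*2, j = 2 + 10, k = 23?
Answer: -132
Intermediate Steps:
z = 1/17 (z = 1/(23 - 6) = 1/17 ≈ 0.058824)
j = 12
q(b) = -11 (q(b) = -9 - 1*2 = -9 - 2 = -11)
q(z)*j = -11*12 = -132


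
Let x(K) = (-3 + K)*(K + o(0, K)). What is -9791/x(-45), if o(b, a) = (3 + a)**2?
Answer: 9791/82512 ≈ 0.11866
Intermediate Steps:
x(K) = (-3 + K)*(K + (3 + K)**2)
-9791/x(-45) = -9791/(-27 + (-45)**3 - 12*(-45) + 4*(-45)**2) = -9791/(-27 - 91125 + 540 + 4*2025) = -9791/(-27 - 91125 + 540 + 8100) = -9791/(-82512) = -9791*(-1/82512) = 9791/82512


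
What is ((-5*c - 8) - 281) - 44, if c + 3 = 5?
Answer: -343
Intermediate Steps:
c = 2 (c = -3 + 5 = 2)
((-5*c - 8) - 281) - 44 = ((-5*2 - 8) - 281) - 44 = ((-10 - 8) - 281) - 44 = (-18 - 281) - 44 = -299 - 44 = -343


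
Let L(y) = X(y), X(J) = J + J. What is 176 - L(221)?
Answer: -266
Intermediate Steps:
X(J) = 2*J
L(y) = 2*y
176 - L(221) = 176 - 2*221 = 176 - 1*442 = 176 - 442 = -266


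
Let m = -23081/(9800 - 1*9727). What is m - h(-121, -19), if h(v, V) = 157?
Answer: -34542/73 ≈ -473.18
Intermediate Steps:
m = -23081/73 (m = -23081/(9800 - 9727) = -23081/73 ≈ -316.18)
m - h(-121, -19) = -23081/73 - 1*157 = -23081/73 - 157 = -34542/73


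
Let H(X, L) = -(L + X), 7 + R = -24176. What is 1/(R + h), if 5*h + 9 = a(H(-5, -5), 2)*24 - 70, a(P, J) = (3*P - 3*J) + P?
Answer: -5/120178 ≈ -4.1605e-5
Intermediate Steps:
R = -24183 (R = -7 - 24176 = -24183)
H(X, L) = -L - X
a(P, J) = -3*J + 4*P (a(P, J) = (-3*J + 3*P) + P = -3*J + 4*P)
h = 737/5 (h = -9/5 + ((-3*2 + 4*(-1*(-5) - 1*(-5)))*24 - 70)/5 = -9/5 + ((-6 + 4*(5 + 5))*24 - 70)/5 = -9/5 + ((-6 + 4*10)*24 - 70)/5 = -9/5 + ((-6 + 40)*24 - 70)/5 = -9/5 + (34*24 - 70)/5 = -9/5 + (816 - 70)/5 = -9/5 + (⅕)*746 = -9/5 + 746/5 = 737/5 ≈ 147.40)
1/(R + h) = 1/(-24183 + 737/5) = 1/(-120178/5) = -5/120178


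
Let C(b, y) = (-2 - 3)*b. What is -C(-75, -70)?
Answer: -375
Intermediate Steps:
C(b, y) = -5*b
-C(-75, -70) = -(-5)*(-75) = -1*375 = -375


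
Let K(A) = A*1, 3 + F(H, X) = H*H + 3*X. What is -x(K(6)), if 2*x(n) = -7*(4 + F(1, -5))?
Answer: -91/2 ≈ -45.500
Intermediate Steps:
F(H, X) = -3 + H² + 3*X (F(H, X) = -3 + (H*H + 3*X) = -3 + (H² + 3*X) = -3 + H² + 3*X)
K(A) = A
x(n) = 91/2 (x(n) = (-7*(4 + (-3 + 1² + 3*(-5))))/2 = (-7*(4 + (-3 + 1 - 15)))/2 = (-7*(4 - 17))/2 = (-7*(-13))/2 = (½)*91 = 91/2)
-x(K(6)) = -1*91/2 = -91/2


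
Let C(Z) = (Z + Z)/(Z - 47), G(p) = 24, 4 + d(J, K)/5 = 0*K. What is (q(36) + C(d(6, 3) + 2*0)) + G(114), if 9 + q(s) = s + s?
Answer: 5869/67 ≈ 87.597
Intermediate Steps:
d(J, K) = -20 (d(J, K) = -20 + 5*(0*K) = -20 + 5*0 = -20 + 0 = -20)
q(s) = -9 + 2*s (q(s) = -9 + (s + s) = -9 + 2*s)
C(Z) = 2*Z/(-47 + Z) (C(Z) = (2*Z)/(-47 + Z) = 2*Z/(-47 + Z))
(q(36) + C(d(6, 3) + 2*0)) + G(114) = ((-9 + 2*36) + 2*(-20 + 2*0)/(-47 + (-20 + 2*0))) + 24 = ((-9 + 72) + 2*(-20 + 0)/(-47 + (-20 + 0))) + 24 = (63 + 2*(-20)/(-47 - 20)) + 24 = (63 + 2*(-20)/(-67)) + 24 = (63 + 2*(-20)*(-1/67)) + 24 = (63 + 40/67) + 24 = 4261/67 + 24 = 5869/67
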